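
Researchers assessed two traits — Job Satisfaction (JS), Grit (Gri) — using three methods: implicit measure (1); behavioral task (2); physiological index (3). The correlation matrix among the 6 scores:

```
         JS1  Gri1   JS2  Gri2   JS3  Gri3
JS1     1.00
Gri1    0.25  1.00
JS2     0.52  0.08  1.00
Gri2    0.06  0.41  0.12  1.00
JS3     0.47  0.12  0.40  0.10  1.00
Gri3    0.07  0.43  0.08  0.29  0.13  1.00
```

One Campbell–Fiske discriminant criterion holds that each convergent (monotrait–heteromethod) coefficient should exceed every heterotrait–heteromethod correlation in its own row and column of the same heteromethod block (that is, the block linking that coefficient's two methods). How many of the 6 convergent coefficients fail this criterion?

Checking each validity diagonal entry against its comparison values:
JS (methods 1·2): 0.52 vs {0.06, 0.08} → pass.
JS (methods 1·3): 0.47 vs {0.07, 0.12} → pass.
JS (methods 2·3): 0.40 vs {0.08, 0.10} → pass.
Gri (methods 1·2): 0.41 vs {0.08, 0.06} → pass.
Gri (methods 1·3): 0.43 vs {0.12, 0.07} → pass.
Gri (methods 2·3): 0.29 vs {0.10, 0.08} → pass.
0 of 6 fail.

0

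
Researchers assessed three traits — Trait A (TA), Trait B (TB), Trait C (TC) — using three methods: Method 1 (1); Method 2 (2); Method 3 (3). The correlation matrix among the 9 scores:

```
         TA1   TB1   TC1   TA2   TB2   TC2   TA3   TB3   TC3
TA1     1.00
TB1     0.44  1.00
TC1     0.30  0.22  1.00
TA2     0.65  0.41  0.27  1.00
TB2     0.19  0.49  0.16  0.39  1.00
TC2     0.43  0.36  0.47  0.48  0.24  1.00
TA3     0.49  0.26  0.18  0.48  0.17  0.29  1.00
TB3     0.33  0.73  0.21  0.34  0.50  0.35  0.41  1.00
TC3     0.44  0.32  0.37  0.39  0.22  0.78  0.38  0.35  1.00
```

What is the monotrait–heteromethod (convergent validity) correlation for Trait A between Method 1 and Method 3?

Same trait (TA), different methods: r(TA1, TA3) = 0.49.

0.49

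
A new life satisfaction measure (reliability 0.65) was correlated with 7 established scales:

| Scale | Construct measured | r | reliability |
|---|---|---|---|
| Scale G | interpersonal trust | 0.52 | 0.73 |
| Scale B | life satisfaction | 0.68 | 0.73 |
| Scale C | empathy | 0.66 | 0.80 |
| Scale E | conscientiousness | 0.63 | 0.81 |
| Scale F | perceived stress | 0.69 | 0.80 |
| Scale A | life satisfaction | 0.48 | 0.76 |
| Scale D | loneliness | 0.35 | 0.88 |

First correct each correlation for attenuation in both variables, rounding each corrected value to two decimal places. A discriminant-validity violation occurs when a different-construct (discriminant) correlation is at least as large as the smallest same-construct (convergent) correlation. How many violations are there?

4

Disattenuated r (r / √(r_scale · r_new)):
  Scale G (disc): 0.52 / √(0.73·0.65) = 0.75
  Scale B (conv): 0.68 / √(0.73·0.65) = 0.99
  Scale C (disc): 0.66 / √(0.80·0.65) = 0.92
  Scale E (disc): 0.63 / √(0.81·0.65) = 0.87
  Scale F (disc): 0.69 / √(0.80·0.65) = 0.96
  Scale A (conv): 0.48 / √(0.76·0.65) = 0.68
  Scale D (disc): 0.35 / √(0.88·0.65) = 0.46
Smallest convergent = 0.68. Discriminant values: 0.75, 0.92, 0.87, 0.96, 0.46; count ≥ 0.68 → 4.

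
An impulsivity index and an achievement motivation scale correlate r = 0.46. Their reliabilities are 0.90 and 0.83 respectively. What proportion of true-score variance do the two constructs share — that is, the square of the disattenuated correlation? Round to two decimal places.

Disattenuated r = 0.46 / √(0.90 × 0.83) = 0.46 / 0.8643 = 0.5322.
Shared true-score variance = 0.5322² = 0.2832 ≈ 0.28.

0.28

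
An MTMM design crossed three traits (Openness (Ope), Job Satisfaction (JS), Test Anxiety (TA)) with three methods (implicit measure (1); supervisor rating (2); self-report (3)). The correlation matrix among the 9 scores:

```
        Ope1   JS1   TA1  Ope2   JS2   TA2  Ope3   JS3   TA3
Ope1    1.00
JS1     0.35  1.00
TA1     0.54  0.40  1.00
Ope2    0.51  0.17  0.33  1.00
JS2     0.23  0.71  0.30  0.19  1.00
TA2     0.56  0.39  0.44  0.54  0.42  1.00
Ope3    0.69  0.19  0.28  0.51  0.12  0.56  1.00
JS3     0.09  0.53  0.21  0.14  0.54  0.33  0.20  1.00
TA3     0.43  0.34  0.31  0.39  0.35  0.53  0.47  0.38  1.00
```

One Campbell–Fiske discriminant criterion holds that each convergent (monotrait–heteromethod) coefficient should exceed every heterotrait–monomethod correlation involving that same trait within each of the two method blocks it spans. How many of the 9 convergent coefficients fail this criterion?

5

Checking each validity diagonal entry against its comparison values:
Ope (methods 1·2): 0.51 vs {0.35, 0.19, 0.54, 0.54} → fail.
Ope (methods 1·3): 0.69 vs {0.35, 0.20, 0.54, 0.47} → pass.
Ope (methods 2·3): 0.51 vs {0.19, 0.20, 0.54, 0.47} → fail.
JS (methods 1·2): 0.71 vs {0.35, 0.19, 0.40, 0.42} → pass.
JS (methods 1·3): 0.53 vs {0.35, 0.20, 0.40, 0.38} → pass.
JS (methods 2·3): 0.54 vs {0.19, 0.20, 0.42, 0.38} → pass.
TA (methods 1·2): 0.44 vs {0.54, 0.54, 0.40, 0.42} → fail.
TA (methods 1·3): 0.31 vs {0.54, 0.47, 0.40, 0.38} → fail.
TA (methods 2·3): 0.53 vs {0.54, 0.47, 0.42, 0.38} → fail.
5 of 9 fail.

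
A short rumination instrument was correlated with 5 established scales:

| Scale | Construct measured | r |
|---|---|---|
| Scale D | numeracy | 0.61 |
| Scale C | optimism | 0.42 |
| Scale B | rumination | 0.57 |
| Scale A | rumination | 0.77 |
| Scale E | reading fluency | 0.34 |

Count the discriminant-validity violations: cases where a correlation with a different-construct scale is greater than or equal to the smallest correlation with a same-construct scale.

Convergent (same construct = rumination): Scale B, Scale A.
Smallest convergent = 0.57. Discriminant values: 0.61, 0.42, 0.34; count ≥ 0.57 → 1.

1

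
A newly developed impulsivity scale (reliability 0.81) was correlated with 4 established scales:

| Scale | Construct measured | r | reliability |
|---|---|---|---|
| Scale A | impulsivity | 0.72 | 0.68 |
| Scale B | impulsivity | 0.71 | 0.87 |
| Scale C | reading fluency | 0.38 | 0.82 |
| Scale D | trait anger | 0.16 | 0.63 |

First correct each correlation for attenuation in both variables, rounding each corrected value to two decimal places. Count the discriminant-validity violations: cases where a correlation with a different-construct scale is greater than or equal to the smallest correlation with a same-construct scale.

0

Disattenuated r (r / √(r_scale · r_new)):
  Scale A (conv): 0.72 / √(0.68·0.81) = 0.97
  Scale B (conv): 0.71 / √(0.87·0.81) = 0.85
  Scale C (disc): 0.38 / √(0.82·0.81) = 0.47
  Scale D (disc): 0.16 / √(0.63·0.81) = 0.22
Smallest convergent = 0.85. Discriminant values: 0.47, 0.22; count ≥ 0.85 → 0.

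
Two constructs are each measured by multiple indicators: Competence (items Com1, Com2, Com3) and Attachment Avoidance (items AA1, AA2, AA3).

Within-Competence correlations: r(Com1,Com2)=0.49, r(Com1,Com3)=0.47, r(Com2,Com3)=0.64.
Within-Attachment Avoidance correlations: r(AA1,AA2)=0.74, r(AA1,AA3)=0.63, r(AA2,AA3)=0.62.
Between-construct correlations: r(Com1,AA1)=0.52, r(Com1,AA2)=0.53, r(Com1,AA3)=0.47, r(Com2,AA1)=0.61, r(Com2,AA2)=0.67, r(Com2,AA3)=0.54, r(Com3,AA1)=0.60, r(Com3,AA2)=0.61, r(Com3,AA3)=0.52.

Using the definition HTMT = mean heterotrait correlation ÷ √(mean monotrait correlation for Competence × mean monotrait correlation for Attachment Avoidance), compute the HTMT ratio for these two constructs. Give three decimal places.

0.947

Between-construct mean = 5.07/9 = 0.5633.
Mean within-Com = 1.60/3 = 0.5333; mean within-AA = 1.99/3 = 0.6633.
Geometric mean = √(0.5333 × 0.6633) = 0.5948.
HTMT = 0.5633 / 0.5948 = 0.947.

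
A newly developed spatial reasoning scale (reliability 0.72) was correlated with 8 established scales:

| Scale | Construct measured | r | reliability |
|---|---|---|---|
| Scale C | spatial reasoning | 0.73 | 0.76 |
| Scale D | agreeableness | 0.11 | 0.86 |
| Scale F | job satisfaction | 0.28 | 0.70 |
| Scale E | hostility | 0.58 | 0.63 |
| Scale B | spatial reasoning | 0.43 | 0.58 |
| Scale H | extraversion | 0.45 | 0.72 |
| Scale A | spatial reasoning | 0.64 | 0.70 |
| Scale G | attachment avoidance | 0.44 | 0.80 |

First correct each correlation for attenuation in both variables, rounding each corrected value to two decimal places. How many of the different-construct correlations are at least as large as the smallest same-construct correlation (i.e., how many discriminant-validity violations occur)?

Disattenuated r (r / √(r_scale · r_new)):
  Scale C (conv): 0.73 / √(0.76·0.72) = 0.99
  Scale D (disc): 0.11 / √(0.86·0.72) = 0.14
  Scale F (disc): 0.28 / √(0.70·0.72) = 0.39
  Scale E (disc): 0.58 / √(0.63·0.72) = 0.86
  Scale B (conv): 0.43 / √(0.58·0.72) = 0.67
  Scale H (disc): 0.45 / √(0.72·0.72) = 0.63
  Scale A (conv): 0.64 / √(0.70·0.72) = 0.90
  Scale G (disc): 0.44 / √(0.80·0.72) = 0.58
Smallest convergent = 0.67. Discriminant values: 0.14, 0.39, 0.86, 0.63, 0.58; count ≥ 0.67 → 1.

1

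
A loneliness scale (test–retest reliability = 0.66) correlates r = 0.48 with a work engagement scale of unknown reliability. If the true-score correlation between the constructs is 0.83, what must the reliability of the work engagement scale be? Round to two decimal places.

r_true = r_obs / √(r_xx · r_yy) ⇒ 0.83 = 0.48 / √(0.66 · r_yy).
√(0.66 · r_yy) = 0.48 / 0.83 = 0.5783; 0.66 · r_yy = 0.3344; r_yy = 0.3344 / 0.66 ≈ 0.51.

0.51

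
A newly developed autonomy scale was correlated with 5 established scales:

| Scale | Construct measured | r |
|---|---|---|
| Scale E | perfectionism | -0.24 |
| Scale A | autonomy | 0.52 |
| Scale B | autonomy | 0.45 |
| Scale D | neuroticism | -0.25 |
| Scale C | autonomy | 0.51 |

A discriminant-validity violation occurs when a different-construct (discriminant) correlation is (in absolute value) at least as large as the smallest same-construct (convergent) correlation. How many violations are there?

0

Convergent (same construct = autonomy): Scale A, Scale B, Scale C.
Smallest convergent = 0.45. Discriminant |r|: 0.24, 0.25; count ≥ 0.45 → 0.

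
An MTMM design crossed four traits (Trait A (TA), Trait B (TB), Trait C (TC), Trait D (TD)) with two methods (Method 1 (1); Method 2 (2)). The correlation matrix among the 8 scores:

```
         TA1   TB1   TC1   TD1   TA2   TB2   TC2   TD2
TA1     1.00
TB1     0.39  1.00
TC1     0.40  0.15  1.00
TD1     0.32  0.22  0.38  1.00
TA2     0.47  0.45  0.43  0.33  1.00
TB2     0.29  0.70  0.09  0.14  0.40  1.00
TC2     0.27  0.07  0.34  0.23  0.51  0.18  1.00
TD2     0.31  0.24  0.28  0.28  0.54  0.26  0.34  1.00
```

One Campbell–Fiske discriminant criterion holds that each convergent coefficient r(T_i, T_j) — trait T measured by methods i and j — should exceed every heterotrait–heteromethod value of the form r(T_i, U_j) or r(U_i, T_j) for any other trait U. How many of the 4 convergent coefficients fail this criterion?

Checking each validity diagonal entry against its comparison values:
TA (methods 1·2): 0.47 vs {0.29, 0.45, 0.27, 0.43, 0.31, 0.33} → pass.
TB (methods 1·2): 0.70 vs {0.45, 0.29, 0.07, 0.09, 0.24, 0.14} → pass.
TC (methods 1·2): 0.34 vs {0.43, 0.27, 0.09, 0.07, 0.28, 0.23} → fail.
TD (methods 1·2): 0.28 vs {0.33, 0.31, 0.14, 0.24, 0.23, 0.28} → fail.
2 of 4 fail.

2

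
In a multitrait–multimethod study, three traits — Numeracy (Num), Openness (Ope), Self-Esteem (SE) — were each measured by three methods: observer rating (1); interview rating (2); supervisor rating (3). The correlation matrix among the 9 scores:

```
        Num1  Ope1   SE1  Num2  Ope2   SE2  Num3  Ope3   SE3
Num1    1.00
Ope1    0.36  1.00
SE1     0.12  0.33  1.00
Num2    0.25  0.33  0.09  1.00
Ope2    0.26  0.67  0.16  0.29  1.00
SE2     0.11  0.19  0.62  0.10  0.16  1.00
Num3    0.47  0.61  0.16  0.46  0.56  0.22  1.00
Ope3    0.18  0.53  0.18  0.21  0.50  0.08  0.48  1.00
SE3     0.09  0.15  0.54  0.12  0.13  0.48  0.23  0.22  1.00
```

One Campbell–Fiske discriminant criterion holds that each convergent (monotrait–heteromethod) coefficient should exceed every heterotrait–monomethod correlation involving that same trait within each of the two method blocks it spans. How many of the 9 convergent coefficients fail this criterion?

Convergent coefficients and their comparison sets:
Num (methods 1·2): 0.25 vs {0.36, 0.29, 0.12, 0.10} → fail.
Num (methods 1·3): 0.47 vs {0.36, 0.48, 0.12, 0.23} → fail.
Num (methods 2·3): 0.46 vs {0.29, 0.48, 0.10, 0.23} → fail.
Ope (methods 1·2): 0.67 vs {0.36, 0.29, 0.33, 0.16} → pass.
Ope (methods 1·3): 0.53 vs {0.36, 0.48, 0.33, 0.22} → pass.
Ope (methods 2·3): 0.50 vs {0.29, 0.48, 0.16, 0.22} → pass.
SE (methods 1·2): 0.62 vs {0.12, 0.10, 0.33, 0.16} → pass.
SE (methods 1·3): 0.54 vs {0.12, 0.23, 0.33, 0.22} → pass.
SE (methods 2·3): 0.48 vs {0.10, 0.23, 0.16, 0.22} → pass.
3 of 9 fail.

3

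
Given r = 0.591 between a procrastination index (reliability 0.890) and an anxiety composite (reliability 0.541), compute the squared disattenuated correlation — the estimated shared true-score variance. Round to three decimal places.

0.725

Disattenuated r = 0.591 / √(0.890 × 0.541) = 0.591 / 0.6939 = 0.8517.
Shared true-score variance = 0.8517² = 0.7254 ≈ 0.725.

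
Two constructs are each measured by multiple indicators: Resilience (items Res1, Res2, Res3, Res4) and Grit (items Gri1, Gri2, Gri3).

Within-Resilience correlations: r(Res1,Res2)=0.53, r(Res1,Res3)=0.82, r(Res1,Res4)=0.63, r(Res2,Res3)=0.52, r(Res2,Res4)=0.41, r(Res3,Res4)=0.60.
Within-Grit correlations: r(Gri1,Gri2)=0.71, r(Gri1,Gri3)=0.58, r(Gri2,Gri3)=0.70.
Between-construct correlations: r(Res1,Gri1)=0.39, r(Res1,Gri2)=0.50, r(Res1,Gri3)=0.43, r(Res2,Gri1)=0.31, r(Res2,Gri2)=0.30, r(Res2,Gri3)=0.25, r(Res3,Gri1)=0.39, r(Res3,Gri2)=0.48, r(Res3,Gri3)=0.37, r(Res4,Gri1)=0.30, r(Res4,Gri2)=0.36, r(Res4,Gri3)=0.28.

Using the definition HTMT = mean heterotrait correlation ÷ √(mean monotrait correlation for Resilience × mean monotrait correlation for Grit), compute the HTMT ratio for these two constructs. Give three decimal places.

0.583

Between-construct mean = 4.36/12 = 0.3633.
Mean within-Res = 3.51/6 = 0.5850; mean within-Gri = 1.99/3 = 0.6633.
Geometric mean = √(0.5850 × 0.6633) = 0.6229.
HTMT = 0.3633 / 0.6229 = 0.583.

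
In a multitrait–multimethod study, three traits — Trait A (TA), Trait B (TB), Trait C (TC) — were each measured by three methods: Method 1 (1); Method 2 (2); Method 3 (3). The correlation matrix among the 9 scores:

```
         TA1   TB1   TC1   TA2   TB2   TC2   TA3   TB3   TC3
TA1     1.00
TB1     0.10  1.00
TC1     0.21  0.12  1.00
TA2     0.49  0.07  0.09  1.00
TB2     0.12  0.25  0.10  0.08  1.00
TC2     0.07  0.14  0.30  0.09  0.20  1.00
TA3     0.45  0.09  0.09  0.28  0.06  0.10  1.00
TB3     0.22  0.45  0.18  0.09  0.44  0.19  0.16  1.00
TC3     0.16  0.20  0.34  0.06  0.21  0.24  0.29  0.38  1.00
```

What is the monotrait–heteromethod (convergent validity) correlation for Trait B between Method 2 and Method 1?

0.25

Same trait (TB), different methods: r(TB2, TB1) = 0.25.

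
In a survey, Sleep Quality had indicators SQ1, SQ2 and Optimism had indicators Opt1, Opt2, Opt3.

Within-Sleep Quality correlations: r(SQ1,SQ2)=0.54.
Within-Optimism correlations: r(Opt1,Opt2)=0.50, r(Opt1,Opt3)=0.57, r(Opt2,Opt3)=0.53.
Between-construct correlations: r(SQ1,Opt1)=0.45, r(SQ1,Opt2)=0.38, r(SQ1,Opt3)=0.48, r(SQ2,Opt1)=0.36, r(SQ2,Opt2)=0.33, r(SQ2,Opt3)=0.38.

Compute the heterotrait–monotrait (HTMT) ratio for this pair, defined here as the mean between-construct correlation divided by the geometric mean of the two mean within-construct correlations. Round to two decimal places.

0.74

Between-construct mean = 2.38/6 = 0.3967.
Mean within-SQ = 0.54/1 = 0.5400; mean within-Opt = 1.60/3 = 0.5333.
Geometric mean = √(0.5400 × 0.5333) = 0.5366.
HTMT = 0.3967 / 0.5366 = 0.74.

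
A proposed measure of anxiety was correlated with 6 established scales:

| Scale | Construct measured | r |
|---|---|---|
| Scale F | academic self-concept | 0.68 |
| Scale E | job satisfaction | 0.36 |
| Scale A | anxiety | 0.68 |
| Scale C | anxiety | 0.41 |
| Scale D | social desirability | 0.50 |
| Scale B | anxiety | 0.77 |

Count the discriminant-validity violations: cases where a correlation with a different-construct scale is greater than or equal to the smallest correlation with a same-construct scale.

2

Convergent (same construct = anxiety): Scale A, Scale C, Scale B.
Smallest convergent = 0.41. Discriminant values: 0.68, 0.36, 0.50; count ≥ 0.41 → 2.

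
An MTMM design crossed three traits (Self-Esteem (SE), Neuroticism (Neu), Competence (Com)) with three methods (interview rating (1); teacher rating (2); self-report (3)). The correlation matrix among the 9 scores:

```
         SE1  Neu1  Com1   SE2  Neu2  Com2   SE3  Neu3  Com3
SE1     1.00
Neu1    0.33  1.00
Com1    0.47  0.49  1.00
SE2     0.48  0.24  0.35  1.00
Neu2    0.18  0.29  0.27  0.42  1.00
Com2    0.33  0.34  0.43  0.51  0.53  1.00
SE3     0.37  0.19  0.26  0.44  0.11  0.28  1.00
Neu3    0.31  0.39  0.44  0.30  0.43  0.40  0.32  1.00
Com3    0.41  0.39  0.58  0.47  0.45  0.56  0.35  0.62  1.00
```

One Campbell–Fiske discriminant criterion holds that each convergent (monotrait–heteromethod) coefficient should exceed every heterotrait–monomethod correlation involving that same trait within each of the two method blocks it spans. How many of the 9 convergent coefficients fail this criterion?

9

Convergent coefficients and their comparison sets:
SE (methods 1·2): 0.48 vs {0.33, 0.42, 0.47, 0.51} → fail.
SE (methods 1·3): 0.37 vs {0.33, 0.32, 0.47, 0.35} → fail.
SE (methods 2·3): 0.44 vs {0.42, 0.32, 0.51, 0.35} → fail.
Neu (methods 1·2): 0.29 vs {0.33, 0.42, 0.49, 0.53} → fail.
Neu (methods 1·3): 0.39 vs {0.33, 0.32, 0.49, 0.62} → fail.
Neu (methods 2·3): 0.43 vs {0.42, 0.32, 0.53, 0.62} → fail.
Com (methods 1·2): 0.43 vs {0.47, 0.51, 0.49, 0.53} → fail.
Com (methods 1·3): 0.58 vs {0.47, 0.35, 0.49, 0.62} → fail.
Com (methods 2·3): 0.56 vs {0.51, 0.35, 0.53, 0.62} → fail.
9 of 9 fail.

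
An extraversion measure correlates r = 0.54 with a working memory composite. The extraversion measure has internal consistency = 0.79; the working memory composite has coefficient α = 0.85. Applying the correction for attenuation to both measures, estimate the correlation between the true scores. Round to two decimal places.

0.66

r_true = r_obs / √(r_xx · r_yy) = 0.54 / √(0.79 × 0.85) = 0.54 / √0.6715 = 0.54 / 0.8195 ≈ 0.66.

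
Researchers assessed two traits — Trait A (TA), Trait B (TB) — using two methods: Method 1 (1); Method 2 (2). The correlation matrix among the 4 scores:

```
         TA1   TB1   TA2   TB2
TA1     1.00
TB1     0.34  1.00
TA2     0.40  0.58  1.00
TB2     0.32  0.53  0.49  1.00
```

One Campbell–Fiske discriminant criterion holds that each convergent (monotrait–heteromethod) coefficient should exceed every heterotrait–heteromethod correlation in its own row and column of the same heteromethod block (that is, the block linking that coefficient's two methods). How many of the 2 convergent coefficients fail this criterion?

Each convergent coefficient versus the relevant comparison correlations:
TA (methods 1·2): 0.40 vs {0.32, 0.58} → fail.
TB (methods 1·2): 0.53 vs {0.58, 0.32} → fail.
2 of 2 fail.

2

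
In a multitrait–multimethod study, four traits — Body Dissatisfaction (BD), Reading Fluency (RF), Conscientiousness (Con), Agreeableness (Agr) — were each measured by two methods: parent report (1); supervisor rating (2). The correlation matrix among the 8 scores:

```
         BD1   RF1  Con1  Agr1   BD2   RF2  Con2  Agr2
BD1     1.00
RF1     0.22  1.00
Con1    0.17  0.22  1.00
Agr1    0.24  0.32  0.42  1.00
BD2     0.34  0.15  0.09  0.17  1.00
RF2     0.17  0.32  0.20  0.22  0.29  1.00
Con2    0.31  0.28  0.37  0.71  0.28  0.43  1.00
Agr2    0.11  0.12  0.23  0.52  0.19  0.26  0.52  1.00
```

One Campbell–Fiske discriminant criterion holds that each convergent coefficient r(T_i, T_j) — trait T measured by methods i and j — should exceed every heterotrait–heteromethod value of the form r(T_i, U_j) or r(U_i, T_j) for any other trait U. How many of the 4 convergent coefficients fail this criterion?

Checking each validity diagonal entry against its comparison values:
BD (methods 1·2): 0.34 vs {0.17, 0.15, 0.31, 0.09, 0.11, 0.17} → pass.
RF (methods 1·2): 0.32 vs {0.15, 0.17, 0.28, 0.20, 0.12, 0.22} → pass.
Con (methods 1·2): 0.37 vs {0.09, 0.31, 0.20, 0.28, 0.23, 0.71} → fail.
Agr (methods 1·2): 0.52 vs {0.17, 0.11, 0.22, 0.12, 0.71, 0.23} → fail.
2 of 4 fail.

2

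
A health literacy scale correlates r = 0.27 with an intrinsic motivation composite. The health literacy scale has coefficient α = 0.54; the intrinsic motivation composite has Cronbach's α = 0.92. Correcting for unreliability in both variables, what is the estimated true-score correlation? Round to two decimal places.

r_true = r_obs / √(r_xx · r_yy) = 0.27 / √(0.54 × 0.92) = 0.27 / √0.4968 = 0.27 / 0.7048 ≈ 0.38.

0.38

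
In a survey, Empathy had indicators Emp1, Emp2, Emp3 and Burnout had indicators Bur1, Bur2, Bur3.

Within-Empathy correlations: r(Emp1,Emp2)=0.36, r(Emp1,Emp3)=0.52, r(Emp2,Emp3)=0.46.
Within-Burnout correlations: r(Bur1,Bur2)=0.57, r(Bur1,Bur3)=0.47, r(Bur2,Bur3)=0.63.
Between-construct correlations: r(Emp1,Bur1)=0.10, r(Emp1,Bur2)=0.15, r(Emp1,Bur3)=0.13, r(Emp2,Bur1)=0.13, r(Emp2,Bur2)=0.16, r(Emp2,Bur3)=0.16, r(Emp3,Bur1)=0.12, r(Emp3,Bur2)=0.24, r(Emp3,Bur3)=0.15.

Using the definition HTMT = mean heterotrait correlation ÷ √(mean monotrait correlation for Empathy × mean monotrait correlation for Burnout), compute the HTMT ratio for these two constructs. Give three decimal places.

Mean heterotrait r = 1.34/9 = 0.1489.
Mean within-Emp = 1.34/3 = 0.4467; mean within-Bur = 1.67/3 = 0.5567.
Geometric mean = √(0.4467 × 0.5567) = 0.4987.
HTMT = 0.1489 / 0.4987 = 0.299.

0.299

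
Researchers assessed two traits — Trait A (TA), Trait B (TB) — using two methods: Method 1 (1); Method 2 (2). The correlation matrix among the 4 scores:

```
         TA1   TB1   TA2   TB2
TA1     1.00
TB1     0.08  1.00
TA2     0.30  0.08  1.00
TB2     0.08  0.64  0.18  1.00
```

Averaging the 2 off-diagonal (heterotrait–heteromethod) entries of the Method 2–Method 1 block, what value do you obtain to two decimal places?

0.08

HTHM values (method 2 × method 1): 0.08, 0.08; mean = 0.16/2 = 0.08.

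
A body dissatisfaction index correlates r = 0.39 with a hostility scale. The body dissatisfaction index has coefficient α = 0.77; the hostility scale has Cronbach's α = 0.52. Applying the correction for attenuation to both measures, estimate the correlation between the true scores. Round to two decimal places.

0.62

r_true = r_obs / √(r_xx · r_yy) = 0.39 / √(0.77 × 0.52) = 0.39 / √0.4004 = 0.39 / 0.6328 ≈ 0.62.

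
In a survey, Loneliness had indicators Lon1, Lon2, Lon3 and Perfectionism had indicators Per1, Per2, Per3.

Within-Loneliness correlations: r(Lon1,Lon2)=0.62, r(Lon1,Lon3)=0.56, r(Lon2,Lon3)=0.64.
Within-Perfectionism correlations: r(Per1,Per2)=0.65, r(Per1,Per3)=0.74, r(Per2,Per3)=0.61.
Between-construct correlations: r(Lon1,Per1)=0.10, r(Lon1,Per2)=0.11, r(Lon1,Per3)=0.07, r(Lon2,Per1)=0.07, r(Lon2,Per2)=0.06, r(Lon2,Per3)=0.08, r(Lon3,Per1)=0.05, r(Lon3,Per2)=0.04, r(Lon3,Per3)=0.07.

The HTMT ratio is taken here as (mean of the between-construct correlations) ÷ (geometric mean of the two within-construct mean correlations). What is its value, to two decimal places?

0.11

Mean heterotrait r = 0.65/9 = 0.0722.
Mean within-Lon = 1.82/3 = 0.6067; mean within-Per = 2.00/3 = 0.6667.
Geometric mean = √(0.6067 × 0.6667) = 0.6360.
HTMT = 0.0722 / 0.6360 = 0.11.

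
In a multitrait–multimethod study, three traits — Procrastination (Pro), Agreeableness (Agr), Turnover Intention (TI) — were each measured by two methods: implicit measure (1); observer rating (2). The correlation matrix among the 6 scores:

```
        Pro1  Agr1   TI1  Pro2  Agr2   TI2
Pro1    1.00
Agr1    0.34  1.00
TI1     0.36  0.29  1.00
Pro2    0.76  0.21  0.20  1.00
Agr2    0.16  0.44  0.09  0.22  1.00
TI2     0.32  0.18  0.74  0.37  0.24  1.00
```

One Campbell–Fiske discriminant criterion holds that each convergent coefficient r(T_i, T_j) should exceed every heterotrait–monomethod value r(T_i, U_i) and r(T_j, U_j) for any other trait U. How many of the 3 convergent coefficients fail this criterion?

0

Checking each validity diagonal entry against its comparison values:
Pro (methods 1·2): 0.76 vs {0.34, 0.22, 0.36, 0.37} → pass.
Agr (methods 1·2): 0.44 vs {0.34, 0.22, 0.29, 0.24} → pass.
TI (methods 1·2): 0.74 vs {0.36, 0.37, 0.29, 0.24} → pass.
0 of 3 fail.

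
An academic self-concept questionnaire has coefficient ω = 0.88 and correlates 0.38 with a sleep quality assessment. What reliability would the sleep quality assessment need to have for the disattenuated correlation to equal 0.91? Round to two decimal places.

r_true = r_obs / √(r_xx · r_yy) ⇒ 0.91 = 0.38 / √(0.88 · r_yy).
√(0.88 · r_yy) = 0.38 / 0.91 = 0.4176; 0.88 · r_yy = 0.1744; r_yy = 0.1744 / 0.88 ≈ 0.20.

0.20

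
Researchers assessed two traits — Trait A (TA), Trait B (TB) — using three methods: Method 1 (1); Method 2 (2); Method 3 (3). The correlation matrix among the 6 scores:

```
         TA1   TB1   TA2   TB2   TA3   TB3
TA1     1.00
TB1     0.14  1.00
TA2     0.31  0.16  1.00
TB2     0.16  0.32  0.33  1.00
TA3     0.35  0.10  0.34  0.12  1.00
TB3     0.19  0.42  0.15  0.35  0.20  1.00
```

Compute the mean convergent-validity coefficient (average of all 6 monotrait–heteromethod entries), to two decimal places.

0.35

Convergent values: 0.31, 0.35, 0.34, 0.32, 0.42, 0.35; mean = 2.09/6 = 0.35.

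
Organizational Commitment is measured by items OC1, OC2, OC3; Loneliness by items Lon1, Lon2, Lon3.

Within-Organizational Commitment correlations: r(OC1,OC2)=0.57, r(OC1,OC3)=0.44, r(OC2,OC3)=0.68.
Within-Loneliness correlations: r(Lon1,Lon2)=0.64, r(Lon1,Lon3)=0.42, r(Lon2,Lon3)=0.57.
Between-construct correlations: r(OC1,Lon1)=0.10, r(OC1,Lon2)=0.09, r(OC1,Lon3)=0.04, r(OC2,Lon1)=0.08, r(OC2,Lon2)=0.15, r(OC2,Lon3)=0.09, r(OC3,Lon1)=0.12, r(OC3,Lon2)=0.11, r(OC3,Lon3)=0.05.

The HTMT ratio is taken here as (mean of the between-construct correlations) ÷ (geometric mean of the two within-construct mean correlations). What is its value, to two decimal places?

0.17

Between-construct mean = 0.83/9 = 0.0922.
Mean within-OC = 1.69/3 = 0.5633; mean within-Lon = 1.63/3 = 0.5433.
Geometric mean = √(0.5633 × 0.5433) = 0.5532.
HTMT = 0.0922 / 0.5532 = 0.17.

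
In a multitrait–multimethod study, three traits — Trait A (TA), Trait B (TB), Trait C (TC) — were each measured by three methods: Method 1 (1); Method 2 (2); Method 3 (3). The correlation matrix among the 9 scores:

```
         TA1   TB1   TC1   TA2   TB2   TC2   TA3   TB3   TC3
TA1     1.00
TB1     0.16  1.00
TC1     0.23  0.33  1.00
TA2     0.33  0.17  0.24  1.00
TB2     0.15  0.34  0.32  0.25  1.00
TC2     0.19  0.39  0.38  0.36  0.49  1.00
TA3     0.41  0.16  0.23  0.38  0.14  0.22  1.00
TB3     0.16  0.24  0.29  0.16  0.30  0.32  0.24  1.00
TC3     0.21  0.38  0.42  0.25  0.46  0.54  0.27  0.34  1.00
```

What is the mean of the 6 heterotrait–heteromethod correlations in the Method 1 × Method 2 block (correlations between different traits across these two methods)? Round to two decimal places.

HTHM values (method 1 × method 2): 0.15, 0.19, 0.17, 0.39, 0.24, 0.32; mean = 1.46/6 = 0.24.

0.24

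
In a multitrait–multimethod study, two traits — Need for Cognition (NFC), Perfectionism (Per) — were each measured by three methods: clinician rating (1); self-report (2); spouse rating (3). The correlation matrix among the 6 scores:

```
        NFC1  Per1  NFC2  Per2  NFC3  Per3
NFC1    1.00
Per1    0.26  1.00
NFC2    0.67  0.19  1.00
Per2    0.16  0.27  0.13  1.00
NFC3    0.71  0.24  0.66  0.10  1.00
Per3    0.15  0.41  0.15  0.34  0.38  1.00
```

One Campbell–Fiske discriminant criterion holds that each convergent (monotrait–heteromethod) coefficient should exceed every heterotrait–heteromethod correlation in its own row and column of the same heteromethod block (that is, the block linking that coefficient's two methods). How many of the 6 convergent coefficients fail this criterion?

0

Each convergent coefficient versus the relevant comparison correlations:
NFC (methods 1·2): 0.67 vs {0.16, 0.19} → pass.
NFC (methods 1·3): 0.71 vs {0.15, 0.24} → pass.
NFC (methods 2·3): 0.66 vs {0.15, 0.10} → pass.
Per (methods 1·2): 0.27 vs {0.19, 0.16} → pass.
Per (methods 1·3): 0.41 vs {0.24, 0.15} → pass.
Per (methods 2·3): 0.34 vs {0.10, 0.15} → pass.
0 of 6 fail.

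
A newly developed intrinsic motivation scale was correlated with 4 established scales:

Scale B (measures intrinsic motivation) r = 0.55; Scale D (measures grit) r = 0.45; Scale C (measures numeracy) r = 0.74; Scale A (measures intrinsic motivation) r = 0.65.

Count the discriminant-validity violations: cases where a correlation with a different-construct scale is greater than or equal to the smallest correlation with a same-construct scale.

Convergent (same construct = intrinsic motivation): Scale B, Scale A.
Smallest convergent = 0.55. Discriminant values: 0.45, 0.74; count ≥ 0.55 → 1.

1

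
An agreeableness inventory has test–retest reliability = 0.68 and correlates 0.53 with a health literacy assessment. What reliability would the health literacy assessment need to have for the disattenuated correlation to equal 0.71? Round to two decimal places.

r_true = r_obs / √(r_xx · r_yy) ⇒ 0.71 = 0.53 / √(0.68 · r_yy).
√(0.68 · r_yy) = 0.53 / 0.71 = 0.7465; 0.68 · r_yy = 0.5573; r_yy = 0.5573 / 0.68 ≈ 0.82.

0.82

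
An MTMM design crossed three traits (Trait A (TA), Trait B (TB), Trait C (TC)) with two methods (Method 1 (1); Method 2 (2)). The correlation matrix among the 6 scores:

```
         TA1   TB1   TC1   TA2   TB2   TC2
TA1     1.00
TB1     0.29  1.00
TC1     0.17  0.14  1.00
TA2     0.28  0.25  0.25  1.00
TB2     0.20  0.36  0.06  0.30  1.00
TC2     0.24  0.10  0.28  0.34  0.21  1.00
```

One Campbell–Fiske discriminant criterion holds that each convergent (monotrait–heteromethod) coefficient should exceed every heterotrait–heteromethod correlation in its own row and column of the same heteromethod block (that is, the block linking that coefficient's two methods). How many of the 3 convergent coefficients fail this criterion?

0

Each convergent coefficient versus the relevant comparison correlations:
TA (methods 1·2): 0.28 vs {0.20, 0.25, 0.24, 0.25} → pass.
TB (methods 1·2): 0.36 vs {0.25, 0.20, 0.10, 0.06} → pass.
TC (methods 1·2): 0.28 vs {0.25, 0.24, 0.06, 0.10} → pass.
0 of 3 fail.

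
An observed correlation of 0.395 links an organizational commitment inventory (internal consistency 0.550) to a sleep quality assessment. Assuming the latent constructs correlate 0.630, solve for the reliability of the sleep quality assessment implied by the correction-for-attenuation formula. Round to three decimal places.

r_true = r_obs / √(r_xx · r_yy) ⇒ 0.630 = 0.395 / √(0.550 · r_yy).
√(0.550 · r_yy) = 0.395 / 0.630 = 0.6270; 0.550 · r_yy = 0.3931; r_yy = 0.3931 / 0.550 ≈ 0.715.

0.715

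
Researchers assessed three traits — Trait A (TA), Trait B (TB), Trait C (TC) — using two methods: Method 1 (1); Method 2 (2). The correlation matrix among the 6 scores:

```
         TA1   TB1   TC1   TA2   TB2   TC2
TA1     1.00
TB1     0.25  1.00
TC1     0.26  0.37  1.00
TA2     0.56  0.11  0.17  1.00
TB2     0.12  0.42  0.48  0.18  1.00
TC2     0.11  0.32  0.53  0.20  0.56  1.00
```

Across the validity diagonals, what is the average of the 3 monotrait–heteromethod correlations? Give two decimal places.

0.50

Convergent values: 0.56, 0.42, 0.53; mean = 1.51/3 = 0.50.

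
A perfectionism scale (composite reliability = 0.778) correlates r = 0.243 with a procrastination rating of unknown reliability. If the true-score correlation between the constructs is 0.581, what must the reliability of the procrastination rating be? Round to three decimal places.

0.225

r_true = r_obs / √(r_xx · r_yy) ⇒ 0.581 = 0.243 / √(0.778 · r_yy).
√(0.778 · r_yy) = 0.243 / 0.581 = 0.4182; 0.778 · r_yy = 0.1749; r_yy = 0.1749 / 0.778 ≈ 0.225.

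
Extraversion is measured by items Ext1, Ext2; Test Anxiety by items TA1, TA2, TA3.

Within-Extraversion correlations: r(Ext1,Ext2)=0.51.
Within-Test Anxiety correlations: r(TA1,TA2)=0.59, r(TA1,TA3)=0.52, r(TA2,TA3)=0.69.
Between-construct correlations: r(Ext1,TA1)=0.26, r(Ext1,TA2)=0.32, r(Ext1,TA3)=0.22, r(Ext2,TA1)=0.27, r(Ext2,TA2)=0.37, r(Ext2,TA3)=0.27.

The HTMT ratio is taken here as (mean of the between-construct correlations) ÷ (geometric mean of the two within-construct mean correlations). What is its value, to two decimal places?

0.52

Mean between = 1.71/6 = 0.2850.
Mean within-Ext = 0.51/1 = 0.5100; mean within-TA = 1.80/3 = 0.6000.
Geometric mean = √(0.5100 × 0.6000) = 0.5532.
HTMT = 0.2850 / 0.5532 = 0.52.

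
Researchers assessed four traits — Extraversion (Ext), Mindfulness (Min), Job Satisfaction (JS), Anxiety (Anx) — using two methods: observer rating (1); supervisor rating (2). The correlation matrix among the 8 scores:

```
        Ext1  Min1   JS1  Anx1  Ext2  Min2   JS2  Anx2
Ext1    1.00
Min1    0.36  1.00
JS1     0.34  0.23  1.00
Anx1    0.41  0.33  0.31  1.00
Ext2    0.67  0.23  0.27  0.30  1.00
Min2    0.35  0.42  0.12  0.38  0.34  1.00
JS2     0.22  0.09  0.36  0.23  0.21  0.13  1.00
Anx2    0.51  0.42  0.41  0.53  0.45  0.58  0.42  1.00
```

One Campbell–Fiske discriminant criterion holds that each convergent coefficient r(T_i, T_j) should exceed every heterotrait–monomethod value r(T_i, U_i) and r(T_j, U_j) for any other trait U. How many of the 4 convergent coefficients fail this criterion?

3

Checking each validity diagonal entry against its comparison values:
Ext (methods 1·2): 0.67 vs {0.36, 0.34, 0.34, 0.21, 0.41, 0.45} → pass.
Min (methods 1·2): 0.42 vs {0.36, 0.34, 0.23, 0.13, 0.33, 0.58} → fail.
JS (methods 1·2): 0.36 vs {0.34, 0.21, 0.23, 0.13, 0.31, 0.42} → fail.
Anx (methods 1·2): 0.53 vs {0.41, 0.45, 0.33, 0.58, 0.31, 0.42} → fail.
3 of 4 fail.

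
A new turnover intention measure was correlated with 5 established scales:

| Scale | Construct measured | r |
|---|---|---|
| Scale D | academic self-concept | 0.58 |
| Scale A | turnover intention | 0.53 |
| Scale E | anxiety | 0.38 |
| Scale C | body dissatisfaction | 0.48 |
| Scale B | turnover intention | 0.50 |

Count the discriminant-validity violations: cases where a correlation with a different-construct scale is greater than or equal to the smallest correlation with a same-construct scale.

1

Convergent (same construct = turnover intention): Scale A, Scale B.
Smallest convergent = 0.50. Discriminant values: 0.58, 0.38, 0.48; count ≥ 0.50 → 1.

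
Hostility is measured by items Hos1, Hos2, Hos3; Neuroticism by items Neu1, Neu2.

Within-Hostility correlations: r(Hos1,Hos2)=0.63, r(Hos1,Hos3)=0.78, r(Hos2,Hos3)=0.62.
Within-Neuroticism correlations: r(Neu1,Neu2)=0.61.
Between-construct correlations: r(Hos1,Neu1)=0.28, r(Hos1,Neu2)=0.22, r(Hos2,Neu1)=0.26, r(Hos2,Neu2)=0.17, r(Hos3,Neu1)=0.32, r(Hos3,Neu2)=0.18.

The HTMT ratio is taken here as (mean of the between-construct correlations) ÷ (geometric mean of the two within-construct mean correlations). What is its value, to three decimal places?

0.371

Mean between = 1.43/6 = 0.2383.
Mean within-Hos = 2.03/3 = 0.6767; mean within-Neu = 0.61/1 = 0.6100.
Geometric mean = √(0.6767 × 0.6100) = 0.6425.
HTMT = 0.2383 / 0.6425 = 0.371.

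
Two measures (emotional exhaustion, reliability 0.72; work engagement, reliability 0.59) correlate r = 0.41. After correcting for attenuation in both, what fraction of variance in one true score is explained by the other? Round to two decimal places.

Disattenuated r = 0.41 / √(0.72 × 0.59) = 0.41 / 0.6518 = 0.6290.
Shared true-score variance = 0.6290² = 0.3956 ≈ 0.40.

0.40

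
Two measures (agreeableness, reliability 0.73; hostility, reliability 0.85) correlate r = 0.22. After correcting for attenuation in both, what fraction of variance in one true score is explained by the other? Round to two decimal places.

Disattenuated r = 0.22 / √(0.73 × 0.85) = 0.22 / 0.7877 = 0.2793.
Shared true-score variance = 0.2793² = 0.0780 ≈ 0.08.

0.08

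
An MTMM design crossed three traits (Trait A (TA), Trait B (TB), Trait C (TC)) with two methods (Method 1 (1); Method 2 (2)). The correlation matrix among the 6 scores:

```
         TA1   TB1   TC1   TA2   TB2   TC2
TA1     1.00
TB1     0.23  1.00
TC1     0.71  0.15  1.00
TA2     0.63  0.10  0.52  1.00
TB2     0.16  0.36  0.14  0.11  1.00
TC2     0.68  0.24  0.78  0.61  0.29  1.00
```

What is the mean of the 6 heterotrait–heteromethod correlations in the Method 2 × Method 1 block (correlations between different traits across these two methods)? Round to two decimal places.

HTHM values (method 2 × method 1): 0.10, 0.52, 0.16, 0.14, 0.68, 0.24; mean = 1.84/6 = 0.31.

0.31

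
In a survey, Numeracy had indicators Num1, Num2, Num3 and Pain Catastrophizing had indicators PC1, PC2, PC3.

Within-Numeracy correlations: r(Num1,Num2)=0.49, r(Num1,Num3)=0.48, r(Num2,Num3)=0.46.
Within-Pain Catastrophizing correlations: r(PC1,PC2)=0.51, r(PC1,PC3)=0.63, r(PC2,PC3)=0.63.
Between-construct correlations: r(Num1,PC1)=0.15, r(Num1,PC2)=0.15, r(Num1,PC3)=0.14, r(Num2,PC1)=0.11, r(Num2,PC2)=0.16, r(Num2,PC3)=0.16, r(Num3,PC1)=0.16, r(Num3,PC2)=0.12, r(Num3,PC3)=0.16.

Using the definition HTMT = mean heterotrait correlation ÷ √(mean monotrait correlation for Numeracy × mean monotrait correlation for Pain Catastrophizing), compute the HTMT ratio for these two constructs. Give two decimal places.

Mean between = 1.31/9 = 0.1456.
Mean within-Num = 1.43/3 = 0.4767; mean within-PC = 1.77/3 = 0.5900.
Geometric mean = √(0.4767 × 0.5900) = 0.5303.
HTMT = 0.1456 / 0.5303 = 0.27.

0.27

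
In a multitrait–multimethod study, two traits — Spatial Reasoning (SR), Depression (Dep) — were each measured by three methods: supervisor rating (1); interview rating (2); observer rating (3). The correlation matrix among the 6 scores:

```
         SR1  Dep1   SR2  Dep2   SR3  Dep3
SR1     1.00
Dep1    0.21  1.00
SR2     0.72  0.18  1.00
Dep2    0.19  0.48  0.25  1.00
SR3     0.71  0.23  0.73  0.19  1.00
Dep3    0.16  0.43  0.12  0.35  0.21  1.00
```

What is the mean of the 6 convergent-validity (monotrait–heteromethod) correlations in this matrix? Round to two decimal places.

Convergent values: 0.72, 0.71, 0.73, 0.48, 0.43, 0.35; mean = 3.42/6 = 0.57.

0.57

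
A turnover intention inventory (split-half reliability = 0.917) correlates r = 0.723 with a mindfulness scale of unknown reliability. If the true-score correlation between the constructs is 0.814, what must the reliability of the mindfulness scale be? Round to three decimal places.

r_true = r_obs / √(r_xx · r_yy) ⇒ 0.814 = 0.723 / √(0.917 · r_yy).
√(0.917 · r_yy) = 0.723 / 0.814 = 0.8882; 0.917 · r_yy = 0.7889; r_yy = 0.7889 / 0.917 ≈ 0.860.

0.860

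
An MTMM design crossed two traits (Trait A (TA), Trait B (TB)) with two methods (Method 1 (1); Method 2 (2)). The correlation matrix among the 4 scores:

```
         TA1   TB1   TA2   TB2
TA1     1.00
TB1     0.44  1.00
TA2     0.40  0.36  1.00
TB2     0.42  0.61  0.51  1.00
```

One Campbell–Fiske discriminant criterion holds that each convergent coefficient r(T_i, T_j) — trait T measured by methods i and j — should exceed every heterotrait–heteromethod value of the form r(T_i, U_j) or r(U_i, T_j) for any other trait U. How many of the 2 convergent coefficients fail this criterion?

1

Each convergent coefficient versus the relevant comparison correlations:
TA (methods 1·2): 0.40 vs {0.42, 0.36} → fail.
TB (methods 1·2): 0.61 vs {0.36, 0.42} → pass.
1 of 2 fail.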